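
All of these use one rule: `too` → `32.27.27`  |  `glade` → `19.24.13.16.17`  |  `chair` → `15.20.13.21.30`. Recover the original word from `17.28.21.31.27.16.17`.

t is letter #20 and maps to 32: an offset of 12. Each letter is replaced by its alphabet position (a=1..z=26) + 12.
Undoing it on 17.28.21.31.27.16.17: 17→(17−12)÷1=5=e, 28→(28−12)÷1=16=p, 21→(21−12)÷1=9=i, 31→(31−12)÷1=19=s, 27→(27−12)÷1=15=o, 16→(16−12)÷1=4=d, 17→(17−12)÷1=5=e.

episode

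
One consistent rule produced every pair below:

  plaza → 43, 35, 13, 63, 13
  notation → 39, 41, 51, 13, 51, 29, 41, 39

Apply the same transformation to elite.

21, 35, 29, 51, 21

p(#16)→43 and l(#12)→35: differences scale by 2, so n = 2·pos + 11. Each letter becomes 2×(its alphabet position, a=1..z=26) + 11.
On elite: e=5→21, l=12→35, i=9→29, t=20→51, e=5→21.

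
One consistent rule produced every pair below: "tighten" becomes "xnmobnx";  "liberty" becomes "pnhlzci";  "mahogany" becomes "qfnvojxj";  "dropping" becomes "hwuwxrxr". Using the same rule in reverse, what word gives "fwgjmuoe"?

In tighten: t→x is +4, i→n is +5, g→m is +6, h→o is +7 — the shift increases by 1 each position. Letter i (0-indexed) is shifted by i+4, so successive shifts are 4, 5, 6, ….
Reversing it on fwgjmuoe: f−4=b, w−5=r, g−6=a, j−7=c, m−8=e, u−9=l, o−10=e, e−11=t.

bracelet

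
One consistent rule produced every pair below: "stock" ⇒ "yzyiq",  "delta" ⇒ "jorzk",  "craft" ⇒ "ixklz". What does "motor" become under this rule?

Two shifts are in play — +10 for a/e/i/o/u, +6 for every other letter.
On motor: m(cons)+6=s, o(vowel)+10=y, t(cons)+6=z, o(vowel)+10=y, r(cons)+6=x.

syzyx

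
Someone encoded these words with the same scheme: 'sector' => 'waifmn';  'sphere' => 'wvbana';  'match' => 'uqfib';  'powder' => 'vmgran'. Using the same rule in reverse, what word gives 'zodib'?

s(18)→w(22) and e(4)→a(0) fit y≡9x+16 (mod 26); the inverse of 9 mod 26 is 3. This is an affine cipher: with a=0,…,z=25, each position x becomes (9x+16) mod 26.
Decoding zodib: z(25)→3·(25−16)≡1=b; o(14)→3·(14−16)≡20=u; d(3)→3·(3−16)≡13=n; i(8)→3·(8−16)≡2=c; b(1)→3·(1−16)≡7=h (all mod 26).

bunch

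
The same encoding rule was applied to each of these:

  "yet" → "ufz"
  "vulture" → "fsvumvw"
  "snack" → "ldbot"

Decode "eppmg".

flood

The output letters match the input read backwards, each shifted +1: yet reversed is tey. Two steps: reverse the string, then apply a Caesar shift of +1.
Reversing it on eppmg: shift back: e−1=d, p−1=o, p−1=o, m−1=l, g−1=f → doolf; then reverse → flood.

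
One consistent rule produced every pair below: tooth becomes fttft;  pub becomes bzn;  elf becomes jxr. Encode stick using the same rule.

The shift depends on letter class: consonant t→f is +12, but vowel o→t is +5. The rule splits by letter class: vowels +5, consonants +12.
Applying it to stick: s(cons)+12=e, t(cons)+12=f, i(vowel)+5=n, c(cons)+12=o, k(cons)+12=w.

efnow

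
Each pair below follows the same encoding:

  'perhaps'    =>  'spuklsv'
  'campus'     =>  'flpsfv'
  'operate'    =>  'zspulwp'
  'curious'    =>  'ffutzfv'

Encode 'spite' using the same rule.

The shift depends on letter class: consonant p→s is +3, but vowel e→p is +11. Vowels shift forward by 11 and consonants shift forward by 3.
On spite: s(cons)+3=v, p(cons)+3=s, i(vowel)+11=t, t(cons)+3=w, e(vowel)+11=p.

vstwp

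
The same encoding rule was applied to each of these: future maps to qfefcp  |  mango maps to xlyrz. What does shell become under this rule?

It's a constant shift of +11 (ROT11).
On shell: s+11=d, h+11=s, e+11=p, l+11=w, l+11=w.

dspww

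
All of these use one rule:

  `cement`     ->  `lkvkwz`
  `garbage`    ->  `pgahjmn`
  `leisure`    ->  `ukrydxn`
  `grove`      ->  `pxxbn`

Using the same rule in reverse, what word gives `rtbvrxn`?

inspire

Shifts by position in cement: pos 0: c→l (+9), pos 1: e→k (+6), pos 2: m→v (+9), pos 3: e→k (+6) — repeating every 2. A repeating key of period 2 is used — shifts +9, +6 over and over.
Undoing it on rtbvrxn: r−9=i, t−6=n, b−9=s, v−6=p, r−9=i, x−6=r, n−9=e.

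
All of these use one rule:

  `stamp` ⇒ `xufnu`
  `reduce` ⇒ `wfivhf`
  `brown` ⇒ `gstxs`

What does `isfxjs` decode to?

drawer

Shifts by position in stamp: pos 0: s→x (+5), pos 1: t→u (+1), pos 2: a→f (+5), pos 3: m→n (+1) — repeating every 2. A repeating key of period 2 is used — shifts +5, +1 over and over.
Reversing it on isfxjs: i−5=d, s−1=r, f−5=a, x−1=w, j−5=e, s−1=r.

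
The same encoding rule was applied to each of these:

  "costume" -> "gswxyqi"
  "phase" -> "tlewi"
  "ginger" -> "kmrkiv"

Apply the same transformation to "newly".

It's a constant shift of +4 (ROT4).
Applying it to newly: n+4=r, e+4=i, w+4=a, l+4=p, y+4=c.

riapc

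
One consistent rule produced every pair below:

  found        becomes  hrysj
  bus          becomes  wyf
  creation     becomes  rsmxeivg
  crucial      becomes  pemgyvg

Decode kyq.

mug

The output letters match the input read backwards, each shifted +4: found reversed is dnuof. Read the word backwards and shift each letter +4.
Decoding kyq: shift back: k−4=g, y−4=u, q−4=m → gum; then reverse → mug.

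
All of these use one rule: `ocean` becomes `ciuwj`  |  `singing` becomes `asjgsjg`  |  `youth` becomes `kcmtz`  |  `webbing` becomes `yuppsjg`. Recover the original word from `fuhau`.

o(14)→c(2) and c(2)→i(8) fit y≡19x+22 (mod 26); the inverse of 19 mod 26 is 11. Each letter's alphabet position (a=0..z=25) is mapped through 19·x+22 mod 26 — an affine cipher.
Undoing it on fuhau: f(5)→11·(5−22)≡21=v; u(20)→11·(20−22)≡4=e; h(7)→11·(7−22)≡17=r; a(0)→11·(0−22)≡18=s; u(20)→11·(20−22)≡4=e (all mod 26).

verse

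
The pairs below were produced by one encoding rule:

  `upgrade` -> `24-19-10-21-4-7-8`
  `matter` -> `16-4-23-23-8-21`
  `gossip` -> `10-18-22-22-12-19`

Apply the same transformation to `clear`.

6-15-8-4-21

u is letter #21 and maps to 24: an offset of 3. The number is (letter's place in the alphabet, a=1) + 3.
Applying it to clear: c=3→6, l=12→15, e=5→8, a=1→4, r=18→21.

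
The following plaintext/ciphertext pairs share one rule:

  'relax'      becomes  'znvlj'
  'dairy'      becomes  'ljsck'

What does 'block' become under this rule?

juynw

In relax: r→z is +8, e→n is +9, l→v is +10, a→l is +11 — the shift increases by 1 each position. Each letter shifts forward by (position + 8), i.e. 8, 9, 10, … — the shift grows by one for each successive letter.
Applying it to block: b+8=j, l+9=u, o+10=y, c+11=n, k+12=w.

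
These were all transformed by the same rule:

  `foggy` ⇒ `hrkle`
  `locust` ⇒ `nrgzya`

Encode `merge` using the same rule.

Each letter shifts forward by (position + 2), i.e. 2, 3, 4, … — the shift grows by one for each successive letter.
For merge: m+2=o, e+3=h, r+4=v, g+5=l, e+6=k.

ohvlk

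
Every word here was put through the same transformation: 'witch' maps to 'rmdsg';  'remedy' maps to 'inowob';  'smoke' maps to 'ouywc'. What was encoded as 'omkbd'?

The output letters match the input read backwards, each shifted +10: witch reversed is hctiw. The word is reversed, then every letter is shifted forward by 10.
Decoding omkbd: shift back: o−10=e, m−10=c, k−10=a, b−10=r, d−10=t → ecart; then reverse → trace.

trace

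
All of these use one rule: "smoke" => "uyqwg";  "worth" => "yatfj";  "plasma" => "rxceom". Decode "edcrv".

A repeating key of period 2 is used — shifts +2, +12 over and over.
Decoding edcrv: e−2=c, d−12=r, c−2=a, r−12=f, v−2=t.

craft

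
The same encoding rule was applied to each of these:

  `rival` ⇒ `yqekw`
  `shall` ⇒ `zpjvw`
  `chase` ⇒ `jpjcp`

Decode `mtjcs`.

flash

In rival: r→y is +7, i→q is +8, v→e is +9, a→k is +10 — the shift increases by 1 each position. The shift increases by 1 at each position, starting from +7: 7, 8, 9, ….
Decoding mtjcs: m−7=f, t−8=l, j−9=a, c−10=s, s−11=h.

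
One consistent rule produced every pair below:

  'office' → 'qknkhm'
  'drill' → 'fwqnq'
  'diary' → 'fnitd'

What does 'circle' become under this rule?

enzeqm

The shifts repeat in a cycle of length 3: positions 0,1,… shift by +2, +5, +8, then the pattern repeats.
For circle: c+2=e, i+5=n, r+8=z, c+2=e, l+5=q, e+8=m.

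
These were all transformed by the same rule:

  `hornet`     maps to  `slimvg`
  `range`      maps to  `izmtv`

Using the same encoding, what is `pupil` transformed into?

kfkro

This is the alphabet-reversal cipher (Atbash): a becomes z, b becomes y, etc.
For pupil: p↔k, u↔f, p↔k, i↔r, l↔o.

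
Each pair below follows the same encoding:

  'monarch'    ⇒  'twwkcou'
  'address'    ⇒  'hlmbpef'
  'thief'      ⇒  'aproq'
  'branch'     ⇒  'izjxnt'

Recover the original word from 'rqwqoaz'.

In monarch: m→t is +7, o→w is +8, n→w is +9, a→k is +10 — the shift increases by 1 each position. Each letter shifts forward by (position + 7), i.e. 7, 8, 9, … — the shift grows by one for each successive letter.
Reversing it on rqwqoaz: r−7=k, q−8=i, w−9=n, q−10=g, o−11=d, a−12=o, z−13=m.

kingdom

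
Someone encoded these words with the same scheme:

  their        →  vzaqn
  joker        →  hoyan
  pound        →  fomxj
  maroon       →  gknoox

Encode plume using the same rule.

t(19)→v(21) and h(7)→z(25) fit y≡17x+10 (mod 26); the inverse of 17 mod 26 is 23. Treating letters as 0–25, the rule is x ↦ 17x + 10 (mod 26).
On plume: p(15)→17·15+10≡5=f; l(11)→17·11+10≡15=p; u(20)→17·20+10≡12=m; m(12)→17·12+10≡6=g; e(4)→17·4+10≡0=a (all mod 26).

fpmga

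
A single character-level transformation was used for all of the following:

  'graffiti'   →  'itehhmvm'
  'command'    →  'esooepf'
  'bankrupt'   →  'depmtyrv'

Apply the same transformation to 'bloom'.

The shift depends on letter class: consonant g→i is +2, but vowel a→e is +4. Two shifts are in play — +4 for a/e/i/o/u, +2 for every other letter.
Applying it to bloom: b(cons)+2=d, l(cons)+2=n, o(vowel)+4=s, o(vowel)+4=s, m(cons)+2=o.

dnsso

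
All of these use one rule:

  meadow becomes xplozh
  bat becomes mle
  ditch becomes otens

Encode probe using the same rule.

aczmp

Compare letters: m→x is +11, e→p is +11, a→l is +11 — a constant shift. Each letter is shifted forward by 11 in the alphabet (a Caesar shift of +11).
Applying it to probe: p+11=a, r+11=c, o+11=z, b+11=m, e+11=p.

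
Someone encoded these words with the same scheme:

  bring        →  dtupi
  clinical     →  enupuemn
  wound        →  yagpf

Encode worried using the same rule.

yattuqf

The shift depends on letter class: consonant b→d is +2, but vowel i→u is +12. Vowels shift forward by 12 and consonants shift forward by 2.
On worried: w(cons)+2=y, o(vowel)+12=a, r(cons)+2=t, r(cons)+2=t, i(vowel)+12=u, e(vowel)+12=q, d(cons)+2=f.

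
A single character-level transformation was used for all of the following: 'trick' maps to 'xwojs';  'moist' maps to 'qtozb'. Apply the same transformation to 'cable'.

gfhsm

In trick: t→x is +4, r→w is +5, i→o is +6, c→j is +7 — the shift increases by 1 each position. Letter i (0-indexed) is shifted by i+4, so successive shifts are 4, 5, 6, ….
Applying it to cable: c+4=g, a+5=f, b+6=h, l+7=s, e+8=m.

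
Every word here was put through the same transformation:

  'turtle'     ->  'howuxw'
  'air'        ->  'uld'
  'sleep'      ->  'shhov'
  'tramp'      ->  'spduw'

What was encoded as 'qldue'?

brain

The output letters match the input read backwards, each shifted +3: turtle reversed is eltrut. The word is reversed, then every letter is shifted forward by 3.
Undoing it on qldue: shift back: q−3=n, l−3=i, d−3=a, u−3=r, e−3=b → niarb; then reverse → brain.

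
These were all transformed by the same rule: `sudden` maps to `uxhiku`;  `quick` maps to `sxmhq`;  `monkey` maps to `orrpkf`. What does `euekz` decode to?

In sudden: s→u is +2, u→x is +3, d→h is +4, d→i is +5 — the shift increases by 1 each position. Each letter shifts forward by (position + 2), i.e. 2, 3, 4, … — the shift grows by one for each successive letter.
Reversing it on euekz: e−2=c, u−3=r, e−4=a, k−5=f, z−6=t.

craft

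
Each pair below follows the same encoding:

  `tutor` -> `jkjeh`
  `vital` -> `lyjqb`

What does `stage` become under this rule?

Each letter is shifted forward by 16 in the alphabet (a Caesar shift of +16).
On stage: s+16=i, t+16=j, a+16=q, g+16=w, e+16=u.

ijqwu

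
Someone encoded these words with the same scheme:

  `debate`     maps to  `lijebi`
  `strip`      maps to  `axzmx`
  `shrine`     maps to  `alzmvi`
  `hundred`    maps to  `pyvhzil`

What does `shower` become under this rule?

Shifts by position in debate: pos 0: d→l (+8), pos 1: e→i (+4), pos 2: b→j (+8), pos 3: a→e (+4) — repeating every 2. The shifts repeat in a cycle of length 2: positions 0,1,… shift by +8, +4, then the pattern repeats.
For shower: s+8=a, h+4=l, o+8=w, w+4=a, e+8=m, r+4=v.

alwamv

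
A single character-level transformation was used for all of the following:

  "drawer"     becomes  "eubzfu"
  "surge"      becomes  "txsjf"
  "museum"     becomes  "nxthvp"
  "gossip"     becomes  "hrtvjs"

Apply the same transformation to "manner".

ndoqfu

Shifts by position in drawer: pos 0: d→e (+1), pos 1: r→u (+3), pos 2: a→b (+1), pos 3: w→z (+3) — repeating every 2. The shifts repeat in a cycle of length 2: positions 0,1,… shift by +1, +3, then the pattern repeats.
On manner: m+1=n, a+3=d, n+1=o, n+3=q, e+1=f, r+3=u.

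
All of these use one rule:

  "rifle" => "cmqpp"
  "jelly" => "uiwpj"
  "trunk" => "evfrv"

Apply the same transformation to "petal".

Shifts by position in rifle: pos 0: r→c (+11), pos 1: i→m (+4), pos 2: f→q (+11), pos 3: l→p (+4) — repeating every 2. A repeating key of period 2 is used — shifts +11, +4 over and over.
On petal: p+11=a, e+4=i, t+11=e, a+4=e, l+11=w.

aieew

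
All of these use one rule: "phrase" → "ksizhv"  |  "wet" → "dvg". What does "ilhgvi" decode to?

roster

Each pair mirrors across the alphabet (p↔k, h↔s, r↔i): positions sum to 25. Each letter is replaced by its mirror in the alphabet: a↔z, b↔y, c↔x, and so on (the Atbash cipher).
Reversing it on ilhgvi: i↔r, l↔o, h↔s, g↔t, v↔e, i↔r.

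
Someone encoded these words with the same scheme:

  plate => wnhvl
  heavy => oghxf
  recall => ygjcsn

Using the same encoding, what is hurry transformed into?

Shifts by position in plate: pos 0: p→w (+7), pos 1: l→n (+2), pos 2: a→h (+7), pos 3: t→v (+2) — repeating every 2. The shifts repeat in a cycle of length 2: positions 0,1,… shift by +7, +2, then the pattern repeats.
Applying it to hurry: h+7=o, u+2=w, r+7=y, r+2=t, y+7=f.

owytf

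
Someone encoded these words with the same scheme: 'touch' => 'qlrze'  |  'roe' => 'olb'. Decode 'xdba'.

Compare letters: t→q is +23, o→l is +23, u→r is +23 — a constant shift. Each letter is shifted forward by 23 in the alphabet (a Caesar shift of +23).
Undoing it on xdba: x−23=a, d−23=g, b−23=e, a−23=d.

aged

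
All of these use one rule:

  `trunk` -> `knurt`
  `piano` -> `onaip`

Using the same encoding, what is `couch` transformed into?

hcuoc

It's just the letters in reverse order.
For couch: reverse → hcuoc.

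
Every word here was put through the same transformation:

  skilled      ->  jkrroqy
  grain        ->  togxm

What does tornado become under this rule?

The output letters match the input read backwards, each shifted +6: skilled reversed is delliks. The word is reversed, then every letter is shifted forward by 6.
On tornado: reverse → odanrot; then shift: o+6=u, d+6=j, a+6=g, n+6=t, r+6=x, o+6=u, t+6=z.

ujgtxuz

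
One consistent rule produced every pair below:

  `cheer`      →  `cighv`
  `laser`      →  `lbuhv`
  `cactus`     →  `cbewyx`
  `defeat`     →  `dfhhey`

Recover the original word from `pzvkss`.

python

The shift increases by 1 at each position, starting from +0: 0, 1, 2, ….
Reversing it on pzvkss: p−0=p, z−1=y, v−2=t, k−3=h, s−4=o, s−5=n.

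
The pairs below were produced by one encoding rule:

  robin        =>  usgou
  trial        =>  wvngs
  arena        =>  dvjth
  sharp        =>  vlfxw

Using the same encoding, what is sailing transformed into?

Each letter shifts forward by (position + 3), i.e. 3, 4, 5, … — the shift grows by one for each successive letter.
For sailing: s+3=v, a+4=e, i+5=n, l+6=r, i+7=p, n+8=v, g+9=p.

venrpvp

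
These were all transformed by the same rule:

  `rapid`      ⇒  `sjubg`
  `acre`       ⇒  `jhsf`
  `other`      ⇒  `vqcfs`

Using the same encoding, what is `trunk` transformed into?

r(17)→s(18) and a(0)→j(9) fit y≡25x+9 (mod 26); the inverse of 25 mod 26 is 25. Treating letters as 0–25, the rule is x ↦ 25x + 9 (mod 26).
On trunk: t(19)→25·19+9≡16=q; r(17)→25·17+9≡18=s; u(20)→25·20+9≡15=p; n(13)→25·13+9≡22=w; k(10)→25·10+9≡25=z (all mod 26).

qspwz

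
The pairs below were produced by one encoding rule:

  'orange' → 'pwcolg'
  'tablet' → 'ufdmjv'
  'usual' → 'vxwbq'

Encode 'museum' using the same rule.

nzufzo

It's a Vigenère-style cipher with numeric key [1,5,2]: position i shifts by key[i mod 3].
On museum: m+1=n, u+5=z, s+2=u, e+1=f, u+5=z, m+2=o.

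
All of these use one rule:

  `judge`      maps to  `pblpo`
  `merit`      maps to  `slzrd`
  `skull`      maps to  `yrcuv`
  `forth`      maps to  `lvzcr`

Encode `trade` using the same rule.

zyimo

Letter i (0-indexed) is shifted by i+6, so successive shifts are 6, 7, 8, ….
On trade: t+6=z, r+7=y, a+8=i, d+9=m, e+10=o.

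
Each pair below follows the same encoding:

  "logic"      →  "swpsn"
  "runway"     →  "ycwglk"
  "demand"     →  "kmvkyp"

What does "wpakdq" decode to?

In logic: l→s is +7, o→w is +8, g→p is +9, i→s is +10 — the shift increases by 1 each position. Letter i (0-indexed) is shifted by i+7, so successive shifts are 7, 8, 9, ….
Undoing it on wpakdq: w−7=p, p−8=h, a−9=r, k−10=a, d−11=s, q−12=e.

phrase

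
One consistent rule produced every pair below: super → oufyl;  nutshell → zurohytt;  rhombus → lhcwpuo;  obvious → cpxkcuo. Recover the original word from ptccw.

s(18)→o(14) and u(20)→u(20) fit y≡3x+12 (mod 26); the inverse of 3 mod 26 is 9. Each letter's alphabet position (a=0..z=25) is mapped through 3·x+12 mod 26 — an affine cipher.
Undoing it on ptccw: p(15)→9·(15−12)≡1=b; t(19)→9·(19−12)≡11=l; c(2)→9·(2−12)≡14=o; c(2)→9·(2−12)≡14=o; w(22)→9·(22−12)≡12=m (all mod 26).

bloom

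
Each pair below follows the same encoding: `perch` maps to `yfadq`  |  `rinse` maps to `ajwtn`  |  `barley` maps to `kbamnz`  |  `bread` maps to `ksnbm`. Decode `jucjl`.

Shifts by position in perch: pos 0: p→y (+9), pos 1: e→f (+1), pos 2: r→a (+9), pos 3: c→d (+1) — repeating every 2. It's a Vigenère-style cipher with numeric key [9,1]: position i shifts by key[i mod 2].
Undoing it on jucjl: j−9=a, u−1=t, c−9=t, j−1=i, l−9=c.

attic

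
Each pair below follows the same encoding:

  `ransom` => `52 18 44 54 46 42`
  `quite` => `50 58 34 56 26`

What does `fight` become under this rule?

28 34 30 32 56

With a=1..z=26, the number is 2·pos + 16.
For fight: f=6→28, i=9→34, g=7→30, h=8→32, t=20→56.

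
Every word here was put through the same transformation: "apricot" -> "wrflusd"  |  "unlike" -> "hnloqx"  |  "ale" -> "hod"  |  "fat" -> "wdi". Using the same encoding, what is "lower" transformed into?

uhzro

The output letters match the input read backwards, each shifted +3: apricot reversed is tocirpa. The word is reversed, then every letter is shifted forward by 3.
For lower: reverse → rewol; then shift: r+3=u, e+3=h, w+3=z, o+3=r, l+3=o.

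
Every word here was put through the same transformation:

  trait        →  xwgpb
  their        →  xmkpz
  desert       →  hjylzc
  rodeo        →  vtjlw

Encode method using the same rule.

qjzowm

In trait: t→x is +4, r→w is +5, a→g is +6, i→p is +7 — the shift increases by 1 each position. Letter i (0-indexed) is shifted by i+4, so successive shifts are 4, 5, 6, ….
On method: m+4=q, e+5=j, t+6=z, h+7=o, o+8=w, d+9=m.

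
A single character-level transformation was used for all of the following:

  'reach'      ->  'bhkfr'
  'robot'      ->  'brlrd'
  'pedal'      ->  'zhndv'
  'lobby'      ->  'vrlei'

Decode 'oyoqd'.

Shifts by position in reach: pos 0: r→b (+10), pos 1: e→h (+3), pos 2: a→k (+10), pos 3: c→f (+3) — repeating every 2. A repeating key of period 2 is used — shifts +10, +3 over and over.
Reversing it on oyoqd: o−10=e, y−3=v, o−10=e, q−3=n, d−10=t.

event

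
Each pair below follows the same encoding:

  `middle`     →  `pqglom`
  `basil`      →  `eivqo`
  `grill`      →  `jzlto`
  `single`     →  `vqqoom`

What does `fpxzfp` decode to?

church

Shifts by position in middle: pos 0: m→p (+3), pos 1: i→q (+8), pos 2: d→g (+3), pos 3: d→l (+8) — repeating every 2. A repeating key of period 2 is used — shifts +3, +8 over and over.
Reversing it on fpxzfp: f−3=c, p−8=h, x−3=u, z−8=r, f−3=c, p−8=h.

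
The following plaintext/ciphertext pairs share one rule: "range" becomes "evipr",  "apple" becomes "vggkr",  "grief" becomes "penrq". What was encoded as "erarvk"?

r(17)→e(4) and a(0)→v(21) fit y≡25x+21 (mod 26); the inverse of 25 mod 26 is 25. Each letter's alphabet position (a=0..z=25) is mapped through 25·x+21 mod 26 — an affine cipher.
Reversing it on erarvk: e(4)→25·(4−21)≡17=r; r(17)→25·(17−21)≡4=e; a(0)→25·(0−21)≡21=v; r(17)→25·(17−21)≡4=e; v(21)→25·(21−21)≡0=a; k(10)→25·(10−21)≡11=l (all mod 26).

reveal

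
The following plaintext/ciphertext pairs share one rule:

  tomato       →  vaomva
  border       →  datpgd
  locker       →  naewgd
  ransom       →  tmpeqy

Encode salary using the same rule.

umnmtk

Shifts by position in tomato: pos 0: t→v (+2), pos 1: o→a (+12), pos 2: m→o (+2), pos 3: a→m (+12) — repeating every 2. A repeating key of period 2 is used — shifts +2, +12 over and over.
Applying it to salary: s+2=u, a+12=m, l+2=n, a+12=m, r+2=t, y+12=k.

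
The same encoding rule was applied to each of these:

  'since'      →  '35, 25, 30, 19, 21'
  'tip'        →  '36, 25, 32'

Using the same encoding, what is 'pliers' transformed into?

32, 28, 25, 21, 34, 35

Each letter is replaced by its alphabet position (a=1..z=26) + 16.
Applying it to pliers: p=16→32, l=12→28, i=9→25, e=5→21, r=18→34, s=19→35.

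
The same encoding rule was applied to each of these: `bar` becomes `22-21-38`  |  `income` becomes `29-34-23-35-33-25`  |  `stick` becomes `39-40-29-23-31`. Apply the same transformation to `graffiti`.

The number is (letter's place in the alphabet, a=1) + 20.
Applying it to graffiti: g=7→27, r=18→38, a=1→21, f=6→26, f=6→26, i=9→29, t=20→40, i=9→29.

27-38-21-26-26-29-40-29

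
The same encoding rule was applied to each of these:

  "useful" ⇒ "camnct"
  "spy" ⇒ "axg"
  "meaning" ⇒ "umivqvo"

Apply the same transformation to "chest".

kpmab

Every letter moves 8 places later in the alphabet, wrapping around z→a.
Applying it to chest: c+8=k, h+8=p, e+8=m, s+8=a, t+8=b.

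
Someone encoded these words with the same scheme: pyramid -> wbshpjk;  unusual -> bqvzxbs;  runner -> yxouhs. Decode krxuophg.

download

Shifts by position in pyramid: pos 0: p→w (+7), pos 1: y→b (+3), pos 2: r→s (+1), pos 3: a→h (+7), pos 4: m→p (+3), pos 5: i→j (+1) — repeating every 3. A repeating key of period 3 is used — shifts +7, +3, +1 over and over.
Decoding krxuophg: k−7=d, r−3=o, x−1=w, u−7=n, o−3=l, p−1=o, h−7=a, g−3=d.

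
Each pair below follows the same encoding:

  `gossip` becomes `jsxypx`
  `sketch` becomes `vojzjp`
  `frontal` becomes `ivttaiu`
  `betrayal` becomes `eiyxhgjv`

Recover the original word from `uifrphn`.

In gossip: g→j is +3, o→s is +4, s→x is +5, s→y is +6 — the shift increases by 1 each position. Each letter shifts forward by (position + 3), i.e. 3, 4, 5, … — the shift grows by one for each successive letter.
Reversing it on uifrphn: u−3=r, i−4=e, f−5=a, r−6=l, p−7=i, h−8=z, n−9=e.

realize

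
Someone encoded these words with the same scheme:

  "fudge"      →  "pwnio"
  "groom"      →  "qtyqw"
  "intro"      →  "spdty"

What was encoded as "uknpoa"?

kidney

A repeating key of period 2 is used — shifts +10, +2 over and over.
Reversing it on uknpoa: u−10=k, k−2=i, n−10=d, p−2=n, o−10=e, a−2=y.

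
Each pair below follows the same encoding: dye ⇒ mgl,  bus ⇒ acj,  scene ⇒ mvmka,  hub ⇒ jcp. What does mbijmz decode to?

rebate

The output letters match the input read backwards, each shifted +8: dye reversed is eyd. The word is reversed, then every letter is shifted forward by 8.
Undoing it on mbijmz: shift back: m−8=e, b−8=t, i−8=a, j−8=b, m−8=e, z−8=r → etaber; then reverse → rebate.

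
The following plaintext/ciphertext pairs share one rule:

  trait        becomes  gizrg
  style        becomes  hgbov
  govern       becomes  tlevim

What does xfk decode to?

Each pair mirrors across the alphabet (t↔g, r↔i, a↔z): positions sum to 25. Each letter is replaced by its mirror in the alphabet: a↔z, b↔y, c↔x, and so on (the Atbash cipher).
Reversing it on xfk: x↔c, f↔u, k↔p.

cup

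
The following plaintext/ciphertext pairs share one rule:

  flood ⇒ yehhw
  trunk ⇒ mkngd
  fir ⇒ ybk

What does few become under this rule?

Compare letters: f→y is +19, l→e is +19, o→h is +19 — a constant shift. Every letter moves 19 places later in the alphabet, wrapping around z→a.
On few: f+19=y, e+19=x, w+19=p.

yxp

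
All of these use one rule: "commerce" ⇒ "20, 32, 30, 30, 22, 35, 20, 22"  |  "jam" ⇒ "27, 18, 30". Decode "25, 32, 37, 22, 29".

c is letter #3 and maps to 20: an offset of 17. Letters become their 1-based position plus 17 (so a→18, b→19, …).
Decoding 25, 32, 37, 22, 29: 25→(25−17)÷1=8=h, 32→(32−17)÷1=15=o, 37→(37−17)÷1=20=t, 22→(22−17)÷1=5=e, 29→(29−17)÷1=12=l.

hotel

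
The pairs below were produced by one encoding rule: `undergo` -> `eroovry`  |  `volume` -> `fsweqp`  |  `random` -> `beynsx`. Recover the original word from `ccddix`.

system

Shifts by position in undergo: pos 0: u→e (+10), pos 1: n→r (+4), pos 2: d→o (+11), pos 3: e→o (+10), pos 4: r→v (+4), pos 5: g→r (+11) — repeating every 3. A repeating key of period 3 is used — shifts +10, +4, +11 over and over.
Undoing it on ccddix: c−10=s, c−4=y, d−11=s, d−10=t, i−4=e, x−11=m.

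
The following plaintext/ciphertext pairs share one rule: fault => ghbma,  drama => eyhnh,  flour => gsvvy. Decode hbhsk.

guard

It's a Vigenère-style cipher with numeric key [1,7,7]: position i shifts by key[i mod 3].
Decoding hbhsk: h−1=g, b−7=u, h−7=a, s−1=r, k−7=d.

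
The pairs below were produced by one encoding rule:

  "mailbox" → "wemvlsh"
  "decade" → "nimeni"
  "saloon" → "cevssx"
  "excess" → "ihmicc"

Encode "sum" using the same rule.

The rule splits by letter class: vowels +4, consonants +10.
On sum: s(cons)+10=c, u(vowel)+4=y, m(cons)+10=w.

cyw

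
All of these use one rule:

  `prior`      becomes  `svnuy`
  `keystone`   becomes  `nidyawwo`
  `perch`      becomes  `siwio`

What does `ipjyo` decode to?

In prior: p→s is +3, r→v is +4, i→n is +5, o→u is +6 — the shift increases by 1 each position. The shift increases by 1 at each position, starting from +3: 3, 4, 5, ….
Decoding ipjyo: i−3=f, p−4=l, j−5=e, y−6=s, o−7=h.

flesh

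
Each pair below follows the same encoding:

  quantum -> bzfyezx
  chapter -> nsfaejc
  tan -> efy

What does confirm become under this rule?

Two shifts are in play — +5 for a/e/i/o/u, +11 for every other letter.
Applying it to confirm: c(cons)+11=n, o(vowel)+5=t, n(cons)+11=y, f(cons)+11=q, i(vowel)+5=n, r(cons)+11=c, m(cons)+11=x.

ntyqncx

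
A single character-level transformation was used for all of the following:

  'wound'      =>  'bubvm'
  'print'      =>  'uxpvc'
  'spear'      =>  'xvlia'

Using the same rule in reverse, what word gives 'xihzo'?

scarf

Each letter shifts forward by (position + 5), i.e. 5, 6, 7, … — the shift grows by one for each successive letter.
Undoing it on xihzo: x−5=s, i−6=c, h−7=a, z−8=r, o−9=f.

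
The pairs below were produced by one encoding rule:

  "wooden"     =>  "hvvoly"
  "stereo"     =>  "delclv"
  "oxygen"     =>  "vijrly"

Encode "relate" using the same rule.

clwhel

The shift depends on letter class: consonant w→h is +11, but vowel o→v is +7. Two shifts are in play — +7 for a/e/i/o/u, +11 for every other letter.
On relate: r(cons)+11=c, e(vowel)+7=l, l(cons)+11=w, a(vowel)+7=h, t(cons)+11=e, e(vowel)+7=l.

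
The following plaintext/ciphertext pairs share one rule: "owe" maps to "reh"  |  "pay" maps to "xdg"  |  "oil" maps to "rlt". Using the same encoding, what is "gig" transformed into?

The shift depends on letter class: consonant w→e is +8, but vowel o→r is +3. Vowels shift forward by 3 and consonants shift forward by 8.
For gig: g(cons)+8=o, i(vowel)+3=l, g(cons)+8=o.

olo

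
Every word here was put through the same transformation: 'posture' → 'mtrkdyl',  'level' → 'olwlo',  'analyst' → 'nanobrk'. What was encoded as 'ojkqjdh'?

Each letter's alphabet position (a=0..z=25) is mapped through 19·x+13 mod 26 — an affine cipher.
Undoing it on ojkqjdh: o(14)→11·(14−13)≡11=l; j(9)→11·(9−13)≡8=i; k(10)→11·(10−13)≡19=t; q(16)→11·(16−13)≡7=h; j(9)→11·(9−13)≡8=i; d(3)→11·(3−13)≡20=u; h(7)→11·(7−13)≡12=m (all mod 26).

lithium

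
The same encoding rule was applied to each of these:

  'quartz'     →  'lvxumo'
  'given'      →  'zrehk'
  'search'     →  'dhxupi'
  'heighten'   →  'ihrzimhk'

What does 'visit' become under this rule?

q(16)→l(11) and u(20)→v(21) fit y≡9x+23 (mod 26); the inverse of 9 mod 26 is 3. Treating letters as 0–25, the rule is x ↦ 9x + 23 (mod 26).
Applying it to visit: v(21)→9·21+23≡4=e; i(8)→9·8+23≡17=r; s(18)→9·18+23≡3=d; i(8)→9·8+23≡17=r; t(19)→9·19+23≡12=m (all mod 26).

erdrm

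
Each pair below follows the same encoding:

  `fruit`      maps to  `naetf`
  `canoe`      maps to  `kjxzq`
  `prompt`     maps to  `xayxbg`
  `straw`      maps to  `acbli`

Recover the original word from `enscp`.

weird

The shift increases by 1 at each position, starting from +8: 8, 9, 10, ….
Undoing it on enscp: e−8=w, n−9=e, s−10=i, c−11=r, p−12=d.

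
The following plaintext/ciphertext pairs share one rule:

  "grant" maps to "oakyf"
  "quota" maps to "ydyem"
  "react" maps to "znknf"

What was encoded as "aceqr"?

In grant: g→o is +8, r→a is +9, a→k is +10, n→y is +11 — the shift increases by 1 each position. Letter i (0-indexed) is shifted by i+8, so successive shifts are 8, 9, 10, ….
Undoing it on aceqr: a−8=s, c−9=t, e−10=u, q−11=f, r−12=f.

stuff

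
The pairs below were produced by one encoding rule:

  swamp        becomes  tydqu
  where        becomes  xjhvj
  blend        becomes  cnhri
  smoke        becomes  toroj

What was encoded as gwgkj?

fudge

In swamp: s→t is +1, w→y is +2, a→d is +3, m→q is +4 — the shift increases by 1 each position. Letter i (0-indexed) is shifted by i+1, so successive shifts are 1, 2, 3, ….
Reversing it on gwgkj: g−1=f, w−2=u, g−3=d, k−4=g, j−5=e.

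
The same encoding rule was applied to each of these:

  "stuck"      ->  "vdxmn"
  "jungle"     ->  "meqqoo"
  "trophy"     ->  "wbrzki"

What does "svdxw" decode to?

plant

Shifts by position in stuck: pos 0: s→v (+3), pos 1: t→d (+10), pos 2: u→x (+3), pos 3: c→m (+10) — repeating every 2. It's a Vigenère-style cipher with numeric key [3,10]: position i shifts by key[i mod 2].
Reversing it on svdxw: s−3=p, v−10=l, d−3=a, x−10=n, w−3=t.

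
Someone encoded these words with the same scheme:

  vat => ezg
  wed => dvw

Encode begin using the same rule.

yvtrm

Each pair mirrors across the alphabet (v↔e, a↔z, t↔g): positions sum to 25. Letters are reflected about the middle of the alphabet (position → 25−position): Atbash.
For begin: b↔y, e↔v, g↔t, i↔r, n↔m.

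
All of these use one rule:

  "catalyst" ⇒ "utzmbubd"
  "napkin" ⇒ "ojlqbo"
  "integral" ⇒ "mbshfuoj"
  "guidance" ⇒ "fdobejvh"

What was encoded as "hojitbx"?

washing

Read the word backwards and shift each letter +1.
Reversing it on hojitbx: shift back: h−1=g, o−1=n, j−1=i, i−1=h, t−1=s, b−1=a, x−1=w → gnihsaw; then reverse → washing.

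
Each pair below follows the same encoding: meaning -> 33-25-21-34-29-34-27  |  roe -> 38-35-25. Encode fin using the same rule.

m is letter #13 and maps to 33: an offset of 20. Letters become their 1-based position plus 20 (so a→21, b→22, …).
On fin: f=6→26, i=9→29, n=14→34.

26-29-34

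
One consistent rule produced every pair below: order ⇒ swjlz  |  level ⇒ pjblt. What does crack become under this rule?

In order: o→s is +4, r→w is +5, d→j is +6, e→l is +7 — the shift increases by 1 each position. The shift increases by 1 at each position, starting from +4: 4, 5, 6, ….
Applying it to crack: c+4=g, r+5=w, a+6=g, c+7=j, k+8=s.

gwgjs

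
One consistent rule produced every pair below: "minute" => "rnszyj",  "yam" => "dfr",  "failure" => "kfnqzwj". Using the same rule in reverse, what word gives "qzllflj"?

Compare letters: m→r is +5, i→n is +5, n→s is +5 — a constant shift. Every letter moves 5 places later in the alphabet, wrapping around z→a.
Reversing it on qzllflj: q−5=l, z−5=u, l−5=g, l−5=g, f−5=a, l−5=g, j−5=e.

luggage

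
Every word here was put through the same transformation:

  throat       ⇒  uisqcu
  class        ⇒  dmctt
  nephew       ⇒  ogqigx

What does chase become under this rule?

dictg

The shift depends on letter class: consonant t→u is +1, but vowel o→q is +2. Vowels shift forward by 2 and consonants shift forward by 1.
On chase: c(cons)+1=d, h(cons)+1=i, a(vowel)+2=c, s(cons)+1=t, e(vowel)+2=g.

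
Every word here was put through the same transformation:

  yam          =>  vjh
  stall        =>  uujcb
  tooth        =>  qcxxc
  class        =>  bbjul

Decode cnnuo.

The output letters match the input read backwards, each shifted +9: yam reversed is may. The word is reversed, then every letter is shifted forward by 9.
Undoing it on cnnuo: shift back: c−9=t, n−9=e, n−9=e, u−9=l, o−9=f → teelf; then reverse → fleet.

fleet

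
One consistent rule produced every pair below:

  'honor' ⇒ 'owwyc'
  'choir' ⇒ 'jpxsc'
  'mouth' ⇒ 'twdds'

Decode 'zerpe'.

swift

Each letter shifts forward by (position + 7), i.e. 7, 8, 9, … — the shift grows by one for each successive letter.
Decoding zerpe: z−7=s, e−8=w, r−9=i, p−10=f, e−11=t.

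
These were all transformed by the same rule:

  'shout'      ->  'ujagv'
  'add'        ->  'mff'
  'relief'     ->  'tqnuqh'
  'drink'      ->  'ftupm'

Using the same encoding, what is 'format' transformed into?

The shift depends on letter class: consonant s→u is +2, but vowel o→a is +12. Vowels shift forward by 12 and consonants shift forward by 2.
For format: f(cons)+2=h, o(vowel)+12=a, r(cons)+2=t, m(cons)+2=o, a(vowel)+12=m, t(cons)+2=v.

hatomv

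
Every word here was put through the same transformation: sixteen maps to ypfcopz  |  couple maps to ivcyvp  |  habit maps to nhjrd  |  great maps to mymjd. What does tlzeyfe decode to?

The shift increases by 1 at each position, starting from +6: 6, 7, 8, ….
Decoding tlzeyfe: t−6=n, l−7=e, z−8=r, e−9=v, y−10=o, f−11=u, e−12=s.

nervous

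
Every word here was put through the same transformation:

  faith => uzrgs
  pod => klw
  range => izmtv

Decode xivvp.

Each pair mirrors across the alphabet (f↔u, a↔z, i↔r): positions sum to 25. Letters are reflected about the middle of the alphabet (position → 25−position): Atbash.
Decoding xivvp: x↔c, i↔r, v↔e, v↔e, p↔k.

creek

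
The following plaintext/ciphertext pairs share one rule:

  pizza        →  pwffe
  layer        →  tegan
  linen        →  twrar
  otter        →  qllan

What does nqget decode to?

Treating letters as 0–25, the rule is x ↦ 25x + 4 (mod 26).
Decoding nqget: n(13)→25·(13−4)≡17=r; q(16)→25·(16−4)≡14=o; g(6)→25·(6−4)≡24=y; e(4)→25·(4−4)≡0=a; t(19)→25·(19−4)≡11=l (all mod 26).

royal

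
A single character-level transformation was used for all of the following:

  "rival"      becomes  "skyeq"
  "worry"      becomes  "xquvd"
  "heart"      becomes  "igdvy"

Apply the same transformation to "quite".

rwlxj

In rival: r→s is +1, i→k is +2, v→y is +3, a→e is +4 — the shift increases by 1 each position. The shift increases by 1 at each position, starting from +1: 1, 2, 3, ….
On quite: q+1=r, u+2=w, i+3=l, t+4=x, e+5=j.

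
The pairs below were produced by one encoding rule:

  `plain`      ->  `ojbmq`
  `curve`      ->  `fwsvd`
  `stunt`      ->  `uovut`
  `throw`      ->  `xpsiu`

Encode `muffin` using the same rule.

ojggvn

Read the word backwards and shift each letter +1.
On muffin: reverse → niffum; then shift: n+1=o, i+1=j, f+1=g, f+1=g, u+1=v, m+1=n.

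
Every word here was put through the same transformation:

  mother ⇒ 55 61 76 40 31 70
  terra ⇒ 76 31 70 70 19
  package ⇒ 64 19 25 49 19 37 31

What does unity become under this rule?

With a=1..z=26, the number is 3·pos + 16.
Applying it to unity: u=21→79, n=14→58, i=9→43, t=20→76, y=25→91.

79 58 43 76 91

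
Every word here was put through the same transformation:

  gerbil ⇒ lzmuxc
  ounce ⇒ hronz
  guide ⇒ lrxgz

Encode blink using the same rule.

g(6)→l(11) and e(4)→z(25) fit y≡19x+1 (mod 26); the inverse of 19 mod 26 is 11. Treating letters as 0–25, the rule is x ↦ 19x + 1 (mod 26).
On blink: b(1)→19·1+1≡20=u; l(11)→19·11+1≡2=c; i(8)→19·8+1≡23=x; n(13)→19·13+1≡14=o; k(10)→19·10+1≡9=j (all mod 26).

ucxoj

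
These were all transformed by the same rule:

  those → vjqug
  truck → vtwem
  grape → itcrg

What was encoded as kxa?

Each letter is shifted forward by 2 in the alphabet (a Caesar shift of +2).
Decoding kxa: k−2=i, x−2=v, a−2=y.

ivy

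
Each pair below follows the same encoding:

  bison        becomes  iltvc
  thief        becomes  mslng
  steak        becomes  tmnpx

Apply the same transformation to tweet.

Treating letters as 0–25, the rule is x ↦ 19x + 15 (mod 26).
On tweet: t(19)→19·19+15≡12=m; w(22)→19·22+15≡17=r; e(4)→19·4+15≡13=n; e(4)→19·4+15≡13=n; t(19)→19·19+15≡12=m (all mod 26).

mrnnm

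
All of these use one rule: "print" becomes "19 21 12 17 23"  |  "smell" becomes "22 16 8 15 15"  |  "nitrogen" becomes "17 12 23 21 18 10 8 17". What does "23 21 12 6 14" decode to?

trick

The number is (letter's place in the alphabet, a=1) + 3.
Undoing it on 23 21 12 6 14: 23→(23−3)÷1=20=t, 21→(21−3)÷1=18=r, 12→(12−3)÷1=9=i, 6→(6−3)÷1=3=c, 14→(14−3)÷1=11=k.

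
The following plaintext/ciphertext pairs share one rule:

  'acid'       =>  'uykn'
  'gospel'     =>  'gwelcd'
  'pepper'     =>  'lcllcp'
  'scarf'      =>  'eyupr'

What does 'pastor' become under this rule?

Each letter's alphabet position (a=0..z=25) is mapped through 15·x+20 mod 26 — an affine cipher.
Applying it to pastor: p(15)→15·15+20≡11=l; a(0)→15·0+20≡20=u; s(18)→15·18+20≡4=e; t(19)→15·19+20≡19=t; o(14)→15·14+20≡22=w; r(17)→15·17+20≡15=p (all mod 26).

luetwp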